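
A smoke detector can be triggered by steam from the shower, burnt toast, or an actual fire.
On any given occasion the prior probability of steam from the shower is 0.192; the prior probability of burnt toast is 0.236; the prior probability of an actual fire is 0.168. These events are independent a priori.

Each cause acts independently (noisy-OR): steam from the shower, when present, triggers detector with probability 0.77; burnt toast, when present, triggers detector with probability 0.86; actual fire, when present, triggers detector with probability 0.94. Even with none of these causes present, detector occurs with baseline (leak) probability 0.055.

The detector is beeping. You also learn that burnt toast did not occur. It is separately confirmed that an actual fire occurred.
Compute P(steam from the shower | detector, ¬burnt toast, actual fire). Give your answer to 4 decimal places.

Under noisy-OR, P(detector | causes) = 1 − (1−0.055)·∏(1−qᵢ) over the active causes.
Enumerate both values of steam from the shower and weight by the priors:
  P(detector | ¬burnt toast, actual fire) = 0.9433*0.808 + 0.986959*0.192
        = 0.762186 + 0.189496 = 0.951682
The terms with steam from the shower present sum to 0.189496, so
  P(steam from the shower | detector, ¬burnt toast, actual fire) = 0.189496 / 0.951682 ≈ 0.1991

P(steam from the shower | detector, ¬burnt toast, actual fire) ≈ 0.1991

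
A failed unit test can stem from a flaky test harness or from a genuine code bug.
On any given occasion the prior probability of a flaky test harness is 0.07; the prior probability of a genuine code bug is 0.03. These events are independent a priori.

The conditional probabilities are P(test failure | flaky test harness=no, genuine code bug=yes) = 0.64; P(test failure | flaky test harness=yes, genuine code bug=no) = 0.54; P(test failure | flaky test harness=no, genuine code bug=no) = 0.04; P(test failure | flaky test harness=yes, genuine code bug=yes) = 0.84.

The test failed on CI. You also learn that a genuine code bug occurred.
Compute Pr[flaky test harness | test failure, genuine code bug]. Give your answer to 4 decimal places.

Pr[flaky test harness | test failure, genuine code bug] ≈ 0.0899

Enumerate both values of flaky test harness and weight by the priors:
  P(test failure | genuine code bug) = 0.64·0.93 + 0.84·0.07
        = 0.595200 + 0.058800 = 0.654000
Keeping only the flaky test harness-present terms gives 0.058800, so
  P(flaky test harness | test failure, genuine code bug) = 0.058800 / 0.654000 ≈ 0.0899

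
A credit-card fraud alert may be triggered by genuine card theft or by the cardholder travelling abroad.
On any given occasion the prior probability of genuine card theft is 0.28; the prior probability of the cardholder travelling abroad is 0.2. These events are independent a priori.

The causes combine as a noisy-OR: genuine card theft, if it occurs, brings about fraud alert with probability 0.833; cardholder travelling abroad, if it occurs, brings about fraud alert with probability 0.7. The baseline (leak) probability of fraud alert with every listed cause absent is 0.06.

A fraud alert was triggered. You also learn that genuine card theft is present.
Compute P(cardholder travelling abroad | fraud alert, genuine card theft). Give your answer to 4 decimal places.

P(cardholder travelling abroad | fraud alert, genuine card theft) ≈ 0.2203

Under noisy-OR, P(fraud alert | causes) = 1 − (1−0.06)·∏(1−qᵢ) over the active causes.
P(fraud alert | genuine card theft) = 0.84302*0.8 + 0.952906*0.2 = 0.674416 + 0.190581 = 0.864997
The cardholder travelling abroad-present share is 0.952906*0.2 = 0.190581.
So P(cardholder travelling abroad | fraud alert, genuine card theft) = 0.190581/0.864997 ≈ 0.2203.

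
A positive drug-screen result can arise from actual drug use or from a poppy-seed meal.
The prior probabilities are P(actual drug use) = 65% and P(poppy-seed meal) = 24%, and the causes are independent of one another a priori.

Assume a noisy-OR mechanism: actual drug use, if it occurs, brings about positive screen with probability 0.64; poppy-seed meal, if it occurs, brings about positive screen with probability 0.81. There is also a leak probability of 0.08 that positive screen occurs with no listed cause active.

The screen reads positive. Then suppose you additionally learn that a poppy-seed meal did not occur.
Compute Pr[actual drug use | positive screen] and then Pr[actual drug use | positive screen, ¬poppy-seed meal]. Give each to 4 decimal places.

Pr[actual drug use | positive screen] ≈ 0.8403; Pr[actual drug use | positive screen, ¬poppy-seed meal] ≈ 0.9395

Under noisy-OR, P(positive screen | causes) = 1 − (1−0.08)·∏(1−qᵢ) over the active causes.
P(positive screen) = 0.08*0.35*0.76 + 0.8252*0.35*0.24 + 0.6688*0.65*0.76 + 0.937072*0.65*0.24 = 0.021280 + 0.069317 + 0.330387 + 0.146183 = 0.567167
Restricting to configurations with actual drug use present: 0.330387 + 0.146183 = 0.476570.
So P(actual drug use | positive screen) = 0.476570/0.567167 ≈ 0.8403.

Now also conditioning on poppy-seed meal≠true:
Sum P(positive screen|·) weighted by the priors over both values of actual drug use:
  P(positive screen | ¬poppy-seed meal) = 0.08×0.35 + 0.6688×0.65
        = 0.028000 + 0.434720 = 0.462720
The terms with actual drug use present sum to 0.434720, so
  P(actual drug use | positive screen, ¬poppy-seed meal) = 0.434720 / 0.462720 ≈ 0.9395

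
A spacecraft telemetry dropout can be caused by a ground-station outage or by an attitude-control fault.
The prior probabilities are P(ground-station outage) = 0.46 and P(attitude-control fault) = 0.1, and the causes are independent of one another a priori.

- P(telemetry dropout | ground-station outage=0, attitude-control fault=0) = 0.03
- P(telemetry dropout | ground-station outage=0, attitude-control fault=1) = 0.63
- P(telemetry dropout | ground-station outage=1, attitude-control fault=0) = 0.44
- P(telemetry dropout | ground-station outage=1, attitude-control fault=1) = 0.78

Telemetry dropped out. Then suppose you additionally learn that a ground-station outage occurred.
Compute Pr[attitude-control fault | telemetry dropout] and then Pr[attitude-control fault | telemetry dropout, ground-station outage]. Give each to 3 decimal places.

P(telemetry dropout) = 0.03×0.54×0.9 + 0.63×0.54×0.1 + 0.44×0.46×0.9 + 0.78×0.46×0.1 = 0.014580 + 0.034020 + 0.182160 + 0.035880 = 0.266640
Restricting to configurations with attitude-control fault present: 0.034020 + 0.035880 = 0.069900.
P(attitude-control fault | telemetry dropout) = 0.069900 / 0.266640 ≈ 0.262

Now condition on the additional information:
By total probability over both values of attitude-control fault:
  P(telemetry dropout | ground-station outage) = 0.44·0.9 + 0.78·0.1
        = 0.396000 + 0.078000 = 0.474000
The terms with attitude-control fault present sum to 0.078000, so
  P(attitude-control fault | telemetry dropout, ground-station outage) = 0.078000 / 0.474000 ≈ 0.165
Conditioning on ground-station outage lowers the posterior on attitude-control fault: the classic explaining-away effect in a common-effect structure.

Pr[attitude-control fault | telemetry dropout] ≈ 0.262; Pr[attitude-control fault | telemetry dropout, ground-station outage] ≈ 0.165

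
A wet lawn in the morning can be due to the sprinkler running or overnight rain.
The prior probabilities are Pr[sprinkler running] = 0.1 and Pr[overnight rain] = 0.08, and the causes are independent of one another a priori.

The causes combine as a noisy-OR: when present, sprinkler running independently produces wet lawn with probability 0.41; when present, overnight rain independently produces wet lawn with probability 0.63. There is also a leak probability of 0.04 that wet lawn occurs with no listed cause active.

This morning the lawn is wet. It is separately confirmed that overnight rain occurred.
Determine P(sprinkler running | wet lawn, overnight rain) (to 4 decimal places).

P(sprinkler running | wet lawn, overnight rain) ≈ 0.1199

Under noisy-OR, P(wet lawn | causes) = 1 − (1−0.04)·∏(1−qᵢ) over the active causes.
Enumerate both values of sprinkler running and weight by the priors:
  P(wet lawn | overnight rain) = 0.6448*0.9 + 0.790432*0.1
        = 0.580320 + 0.079043 = 0.659363
Configurations with sprinkler running contribute 0.079043, so
  P(sprinkler running | wet lawn, overnight rain) = 0.079043 / 0.659363 ≈ 0.1199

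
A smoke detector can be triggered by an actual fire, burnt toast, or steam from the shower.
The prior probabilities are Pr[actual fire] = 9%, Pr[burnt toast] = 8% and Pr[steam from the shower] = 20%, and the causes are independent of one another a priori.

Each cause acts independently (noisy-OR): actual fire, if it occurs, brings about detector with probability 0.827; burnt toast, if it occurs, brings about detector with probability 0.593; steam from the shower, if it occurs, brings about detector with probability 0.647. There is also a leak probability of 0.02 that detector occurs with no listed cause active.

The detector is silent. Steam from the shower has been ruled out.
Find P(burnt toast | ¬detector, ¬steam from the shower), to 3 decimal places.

P(burnt toast | ¬detector, ¬steam from the shower) ≈ 0.034

Under noisy-OR, P(detector | causes) = 1 − (1−0.02)·∏(1−qᵢ) over the active causes.
Numerator (weight on configurations with burnt toast): 0.029037 + 0.000497 = 0.029534
Denominator P(¬detector | ¬steam from the shower): 0.98×0.91×0.92 + 0.39886×0.91×0.08 + 0.16954×0.09×0.92 + 0.069003×0.09×0.08 = 0.864028
P(burnt toast | ¬detector, ¬steam from the shower) = 0.029534/0.864028 ≈ 0.034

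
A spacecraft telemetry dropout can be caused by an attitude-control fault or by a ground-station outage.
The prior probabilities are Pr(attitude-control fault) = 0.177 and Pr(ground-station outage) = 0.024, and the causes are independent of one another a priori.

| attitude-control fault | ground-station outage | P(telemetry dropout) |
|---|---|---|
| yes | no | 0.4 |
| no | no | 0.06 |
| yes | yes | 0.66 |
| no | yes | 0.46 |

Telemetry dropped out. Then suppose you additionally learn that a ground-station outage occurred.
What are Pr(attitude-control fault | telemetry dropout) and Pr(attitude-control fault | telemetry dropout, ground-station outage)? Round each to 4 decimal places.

Pr(attitude-control fault | telemetry dropout) ≈ 0.5566; Pr(attitude-control fault | telemetry dropout, ground-station outage) ≈ 0.2358

P(telemetry dropout) = 0.06*0.823*0.976 + 0.46*0.823*0.024 + 0.4*0.177*0.976 + 0.66*0.177*0.024 = 0.048195 + 0.009086 + 0.069101 + 0.002804 = 0.129186
Restricting to configurations with attitude-control fault present: 0.069101 + 0.002804 = 0.071905.
So P(attitude-control fault | telemetry dropout) = 0.071905/0.129186 ≈ 0.5566.

Now also conditioning on ground-station outage=true:
P(telemetry dropout | ground-station outage) = 0.46·0.823 + 0.66·0.177 = 0.378580 + 0.116820 = 0.495400
Of this, 0.116820 comes from 0.66·0.177 (the attitude-control fault=true cases).
Hence the posterior is 0.116820/0.495400 ≈ 0.2358.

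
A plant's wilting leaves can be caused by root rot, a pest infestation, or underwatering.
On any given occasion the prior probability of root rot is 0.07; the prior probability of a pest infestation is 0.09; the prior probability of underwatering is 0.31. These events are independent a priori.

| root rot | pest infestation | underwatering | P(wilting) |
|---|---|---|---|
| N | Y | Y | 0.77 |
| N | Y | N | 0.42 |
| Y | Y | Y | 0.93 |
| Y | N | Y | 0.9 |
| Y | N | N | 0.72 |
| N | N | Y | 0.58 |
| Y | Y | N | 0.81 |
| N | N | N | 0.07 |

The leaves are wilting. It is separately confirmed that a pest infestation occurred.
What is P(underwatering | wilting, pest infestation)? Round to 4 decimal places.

P(underwatering | wilting, pest infestation) ≈ 0.4397

Numerator (weight on configurations with underwatering): 0.221991 + 0.020181 = 0.242172
The normalizing constant is 0.42*0.93*0.69 + 0.77*0.93*0.31 + 0.81*0.07*0.69 + 0.93*0.07*0.31 = 0.550809
P(underwatering | wilting, pest infestation) = 0.242172/0.550809 ≈ 0.4397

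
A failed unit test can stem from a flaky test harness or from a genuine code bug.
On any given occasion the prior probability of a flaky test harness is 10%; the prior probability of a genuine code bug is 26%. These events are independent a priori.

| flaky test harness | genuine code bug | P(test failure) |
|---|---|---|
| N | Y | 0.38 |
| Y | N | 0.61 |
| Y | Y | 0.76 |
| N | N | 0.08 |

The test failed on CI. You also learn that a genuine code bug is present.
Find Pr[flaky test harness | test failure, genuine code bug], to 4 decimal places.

Pr[flaky test harness | test failure, genuine code bug] ≈ 0.1818

P(test failure | genuine code bug) = 0.38*0.9 + 0.76*0.1 = 0.342000 + 0.076000 = 0.418000
Restricting to configurations with flaky test harness present: 0.76*0.1 = 0.076000.
Hence the posterior is 0.076000/0.418000 ≈ 0.1818.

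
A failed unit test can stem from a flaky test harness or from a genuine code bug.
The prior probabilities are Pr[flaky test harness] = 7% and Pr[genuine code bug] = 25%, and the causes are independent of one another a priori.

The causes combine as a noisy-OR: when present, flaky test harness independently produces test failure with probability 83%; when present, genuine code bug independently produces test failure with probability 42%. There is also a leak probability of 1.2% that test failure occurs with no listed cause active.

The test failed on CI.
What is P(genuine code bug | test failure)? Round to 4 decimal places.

P(genuine code bug | test failure) ≈ 0.6885

Under noisy-OR, P(test failure | causes) = 1 − (1−0.012)·∏(1−qᵢ) over the active causes.
Weight on genuine code bug=true, given the evidence: 0.099268 + 0.015795 = 0.115063
The normalizing constant is 0.012*0.93*0.75 + 0.42696*0.93*0.25 + 0.83204*0.07*0.75 + 0.902583*0.07*0.25 = 0.167115
P(genuine code bug | test failure) = 0.115063/0.167115 ≈ 0.6885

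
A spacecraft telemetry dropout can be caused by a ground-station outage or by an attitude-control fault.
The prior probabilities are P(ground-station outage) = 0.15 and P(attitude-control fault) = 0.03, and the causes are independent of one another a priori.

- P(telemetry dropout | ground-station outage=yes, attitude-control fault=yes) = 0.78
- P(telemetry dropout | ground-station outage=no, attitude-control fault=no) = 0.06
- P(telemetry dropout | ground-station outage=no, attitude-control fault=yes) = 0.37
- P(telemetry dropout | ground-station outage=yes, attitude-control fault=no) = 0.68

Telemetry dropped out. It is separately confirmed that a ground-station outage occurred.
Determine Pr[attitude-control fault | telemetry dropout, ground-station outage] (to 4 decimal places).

Weight on attitude-control fault=true, given the evidence: 0.78·0.03 = 0.023400
Normalizer over all consistent configurations: 0.68·0.97 + 0.78·0.03 = 0.683000
Posterior = 0.023400 / 0.683000 ≈ 0.0343

Pr[attitude-control fault | telemetry dropout, ground-station outage] ≈ 0.0343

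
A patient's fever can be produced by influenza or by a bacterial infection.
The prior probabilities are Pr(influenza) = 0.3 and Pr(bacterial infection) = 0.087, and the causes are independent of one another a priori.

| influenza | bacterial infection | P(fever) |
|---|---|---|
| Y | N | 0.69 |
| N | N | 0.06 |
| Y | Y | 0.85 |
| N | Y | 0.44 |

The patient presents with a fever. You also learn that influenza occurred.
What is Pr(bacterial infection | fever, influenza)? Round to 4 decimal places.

Pr(bacterial infection | fever, influenza) ≈ 0.1051

P(fever | influenza) = 0.69*0.913 + 0.85*0.087 = 0.629970 + 0.073950 = 0.703920
Of this, 0.073950 comes from 0.85*0.087 (the bacterial infection=true cases).
P(bacterial infection | fever, influenza) = 0.073950 / 0.703920 ≈ 0.1051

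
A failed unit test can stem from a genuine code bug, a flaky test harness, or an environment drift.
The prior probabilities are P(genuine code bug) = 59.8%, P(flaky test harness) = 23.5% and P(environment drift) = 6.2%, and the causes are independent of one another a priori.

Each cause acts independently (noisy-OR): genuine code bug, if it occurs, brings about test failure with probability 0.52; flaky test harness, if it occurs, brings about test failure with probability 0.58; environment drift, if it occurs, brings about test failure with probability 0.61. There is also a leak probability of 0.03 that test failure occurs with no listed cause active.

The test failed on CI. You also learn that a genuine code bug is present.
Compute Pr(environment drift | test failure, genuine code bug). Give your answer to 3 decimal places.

Under noisy-OR, P(test failure | causes) = 1 − (1−0.03)·∏(1−qᵢ) over the active causes.
P(test failure | genuine code bug) = 0.5344·0.765·0.938 + 0.818416·0.765·0.062 + 0.804448·0.235·0.938 + 0.923735·0.235·0.062 = 0.383469 + 0.038817 + 0.177324 + 0.013459 = 0.613069
Of this, 0.052276 comes from 0.038817 + 0.013459 (the environment drift=true cases).
So P(environment drift | test failure, genuine code bug) = 0.052276/0.613069 ≈ 0.085.

Pr(environment drift | test failure, genuine code bug) ≈ 0.085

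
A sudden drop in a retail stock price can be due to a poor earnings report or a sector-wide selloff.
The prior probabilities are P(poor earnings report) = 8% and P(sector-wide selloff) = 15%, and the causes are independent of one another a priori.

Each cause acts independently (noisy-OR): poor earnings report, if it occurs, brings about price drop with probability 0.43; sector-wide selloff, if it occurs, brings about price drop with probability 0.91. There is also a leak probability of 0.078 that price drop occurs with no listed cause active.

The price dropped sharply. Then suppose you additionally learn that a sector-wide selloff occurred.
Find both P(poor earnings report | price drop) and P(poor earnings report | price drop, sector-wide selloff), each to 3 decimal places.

Under noisy-OR, P(price drop | causes) = 1 − (1−0.078)·∏(1−qᵢ) over the active causes.
P(price drop) = 0.078·0.92·0.85 + 0.91702·0.92·0.15 + 0.47446·0.08·0.85 + 0.952701·0.08·0.15 = 0.060996 + 0.126549 + 0.032263 + 0.011432 = 0.231240
The poor earnings report-present share is 0.032263 + 0.011432 = 0.043695.
So P(poor earnings report | price drop) = 0.043695/0.231240 ≈ 0.189.

With the extra evidence:
For the numerator, keep only poor earnings report=true terms: 0.952701*0.08 = 0.076216
Denominator P(price drop | sector-wide selloff): 0.91702*0.92 + 0.952701*0.08 = 0.919874
P(poor earnings report | price drop, sector-wide selloff) = 0.076216/0.919874 ≈ 0.083
— sector-wide selloff explains away the evidence for poor earnings report.

P(poor earnings report | price drop) ≈ 0.189; P(poor earnings report | price drop, sector-wide selloff) ≈ 0.083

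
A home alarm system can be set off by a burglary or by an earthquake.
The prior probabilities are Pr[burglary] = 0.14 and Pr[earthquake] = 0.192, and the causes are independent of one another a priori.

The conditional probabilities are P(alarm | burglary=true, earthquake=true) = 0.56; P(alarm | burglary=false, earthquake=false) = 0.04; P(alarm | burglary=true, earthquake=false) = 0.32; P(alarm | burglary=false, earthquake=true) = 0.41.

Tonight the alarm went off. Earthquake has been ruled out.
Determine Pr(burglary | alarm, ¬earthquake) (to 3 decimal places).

Enumerate both values of burglary and weight by the priors:
  P(alarm | ¬earthquake) = 0.04·0.86 + 0.32·0.14
        = 0.034400 + 0.044800 = 0.079200
The terms with burglary present sum to 0.044800, so
  P(burglary | alarm, ¬earthquake) = 0.044800 / 0.079200 ≈ 0.566

Pr(burglary | alarm, ¬earthquake) ≈ 0.566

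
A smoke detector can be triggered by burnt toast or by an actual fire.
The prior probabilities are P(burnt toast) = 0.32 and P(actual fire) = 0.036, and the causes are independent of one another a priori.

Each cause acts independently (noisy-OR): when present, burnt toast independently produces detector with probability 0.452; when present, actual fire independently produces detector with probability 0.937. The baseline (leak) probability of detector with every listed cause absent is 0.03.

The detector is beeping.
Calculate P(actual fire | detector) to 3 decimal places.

P(actual fire | detector) ≈ 0.172

Under noisy-OR, P(detector | causes) = 1 − (1−0.03)·∏(1−qᵢ) over the active causes.
Weight on actual fire=true, given the evidence: 0.022984 + 0.011134 = 0.034118
Normalizer over all consistent configurations: 0.03×0.68×0.964 + 0.93889×0.68×0.036 + 0.46844×0.32×0.964 + 0.966512×0.32×0.036 = 0.198288
Posterior = 0.034118 / 0.198288 ≈ 0.172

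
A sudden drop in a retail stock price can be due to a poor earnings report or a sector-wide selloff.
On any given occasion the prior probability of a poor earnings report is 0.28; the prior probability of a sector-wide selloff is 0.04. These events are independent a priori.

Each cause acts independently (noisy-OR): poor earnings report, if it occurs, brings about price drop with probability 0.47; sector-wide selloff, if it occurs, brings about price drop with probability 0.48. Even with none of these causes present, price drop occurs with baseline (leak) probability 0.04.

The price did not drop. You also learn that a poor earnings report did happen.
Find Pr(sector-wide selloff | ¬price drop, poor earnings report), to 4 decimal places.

Pr(sector-wide selloff | ¬price drop, poor earnings report) ≈ 0.0212

Under noisy-OR, P(price drop | causes) = 1 − (1−0.04)·∏(1−qᵢ) over the active causes.
Numerator (weight on configurations with sector-wide selloff): 0.264576×0.04 = 0.010583
Normalizer over all consistent configurations: 0.5088×0.96 + 0.264576×0.04 = 0.499031
Posterior = 0.010583 / 0.499031 ≈ 0.0212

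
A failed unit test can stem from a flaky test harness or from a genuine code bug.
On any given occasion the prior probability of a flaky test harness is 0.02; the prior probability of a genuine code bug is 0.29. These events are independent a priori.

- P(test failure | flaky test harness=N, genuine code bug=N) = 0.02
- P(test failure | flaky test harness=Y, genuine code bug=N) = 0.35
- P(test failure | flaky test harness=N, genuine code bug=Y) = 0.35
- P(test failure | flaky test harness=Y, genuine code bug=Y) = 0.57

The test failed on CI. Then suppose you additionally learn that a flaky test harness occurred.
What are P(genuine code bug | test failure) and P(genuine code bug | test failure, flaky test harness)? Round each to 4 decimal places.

P(test failure) = 0.02*0.98*0.71 + 0.35*0.98*0.29 + 0.35*0.02*0.71 + 0.57*0.02*0.29 = 0.013916 + 0.099470 + 0.004970 + 0.003306 = 0.121662
Restricting to configurations with genuine code bug present: 0.099470 + 0.003306 = 0.102776.
So P(genuine code bug | test failure) = 0.102776/0.121662 ≈ 0.8448.

With the extra evidence:
Weight on genuine code bug=true, given the evidence: 0.57*0.29 = 0.165300
Normalizer over all consistent configurations: 0.35*0.71 + 0.57*0.29 = 0.413800
P(genuine code bug | test failure, flaky test harness) = 0.165300/0.413800 ≈ 0.3995

P(genuine code bug | test failure) ≈ 0.8448; P(genuine code bug | test failure, flaky test harness) ≈ 0.3995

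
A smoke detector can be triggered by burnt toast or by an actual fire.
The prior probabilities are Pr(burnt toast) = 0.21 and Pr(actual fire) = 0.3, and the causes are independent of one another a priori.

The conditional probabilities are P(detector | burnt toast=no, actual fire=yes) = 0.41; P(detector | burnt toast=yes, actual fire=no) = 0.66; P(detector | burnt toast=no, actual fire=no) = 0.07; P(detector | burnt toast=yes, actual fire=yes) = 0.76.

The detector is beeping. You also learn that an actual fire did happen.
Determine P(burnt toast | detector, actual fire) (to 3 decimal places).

P(detector | actual fire) = 0.41×0.79 + 0.76×0.21 = 0.323900 + 0.159600 = 0.483500
Of this, 0.159600 comes from 0.76×0.21 (the burnt toast=true cases).
Hence the posterior is 0.159600/0.483500 ≈ 0.330.

P(burnt toast | detector, actual fire) ≈ 0.330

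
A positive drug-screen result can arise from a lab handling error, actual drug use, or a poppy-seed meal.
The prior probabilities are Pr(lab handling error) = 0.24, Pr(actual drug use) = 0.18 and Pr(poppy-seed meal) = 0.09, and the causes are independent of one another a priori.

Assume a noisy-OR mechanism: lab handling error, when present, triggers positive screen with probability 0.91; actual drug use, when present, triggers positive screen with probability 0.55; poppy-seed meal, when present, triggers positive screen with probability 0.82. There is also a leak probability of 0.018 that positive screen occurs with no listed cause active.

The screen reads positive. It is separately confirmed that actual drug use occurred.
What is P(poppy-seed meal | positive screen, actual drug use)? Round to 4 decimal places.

P(poppy-seed meal | positive screen, actual drug use) ≈ 0.1241

Under noisy-OR, P(positive screen | causes) = 1 − (1−0.018)·∏(1−qᵢ) over the active causes.
P(positive screen | actual drug use) = 0.5581*0.76*0.91 + 0.920458*0.76*0.09 + 0.960229*0.24*0.91 + 0.992841*0.24*0.09 = 0.385982 + 0.062959 + 0.209714 + 0.021445 = 0.680100
Of this, 0.084404 comes from 0.062959 + 0.021445 (the poppy-seed meal=true cases).
P(poppy-seed meal | positive screen, actual drug use) = 0.084404 / 0.680100 ≈ 0.1241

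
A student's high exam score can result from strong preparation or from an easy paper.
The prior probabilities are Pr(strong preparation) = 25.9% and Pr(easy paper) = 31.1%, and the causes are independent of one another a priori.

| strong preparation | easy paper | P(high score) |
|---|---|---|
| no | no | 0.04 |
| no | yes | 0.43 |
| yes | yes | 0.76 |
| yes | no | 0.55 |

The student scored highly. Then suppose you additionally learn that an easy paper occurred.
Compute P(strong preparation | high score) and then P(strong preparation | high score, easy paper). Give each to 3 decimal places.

Weight on strong preparation=true, given the evidence: 0.098148 + 0.061217 = 0.159365
Denominator P(high score): 0.04·0.741·0.689 + 0.43·0.741·0.311 + 0.55·0.259·0.689 + 0.76·0.259·0.311 = 0.278881
Posterior = 0.159365 / 0.278881 ≈ 0.571

Now condition on the additional information:
Numerator (weight on configurations with strong preparation): 0.76*0.259 = 0.196840
Denominator P(high score | easy paper): 0.43*0.741 + 0.76*0.259 = 0.515470
Posterior = 0.196840 / 0.515470 ≈ 0.382

P(strong preparation | high score) ≈ 0.571; P(strong preparation | high score, easy paper) ≈ 0.382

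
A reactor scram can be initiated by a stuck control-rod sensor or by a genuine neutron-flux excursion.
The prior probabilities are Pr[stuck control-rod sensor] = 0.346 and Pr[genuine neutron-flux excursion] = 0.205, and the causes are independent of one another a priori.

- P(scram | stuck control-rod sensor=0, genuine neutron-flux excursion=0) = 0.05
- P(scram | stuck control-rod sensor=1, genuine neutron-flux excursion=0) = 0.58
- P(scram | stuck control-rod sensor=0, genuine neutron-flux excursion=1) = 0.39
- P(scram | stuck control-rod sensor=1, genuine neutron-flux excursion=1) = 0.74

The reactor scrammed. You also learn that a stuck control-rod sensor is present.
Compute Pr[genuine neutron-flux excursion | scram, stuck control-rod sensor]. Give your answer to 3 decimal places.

P(scram | stuck control-rod sensor) = 0.58×0.795 + 0.74×0.205 = 0.461100 + 0.151700 = 0.612800
Of this, 0.151700 comes from 0.74×0.205 (the genuine neutron-flux excursion=true cases).
P(genuine neutron-flux excursion | scram, stuck control-rod sensor) = 0.151700 / 0.612800 ≈ 0.248

Pr[genuine neutron-flux excursion | scram, stuck control-rod sensor] ≈ 0.248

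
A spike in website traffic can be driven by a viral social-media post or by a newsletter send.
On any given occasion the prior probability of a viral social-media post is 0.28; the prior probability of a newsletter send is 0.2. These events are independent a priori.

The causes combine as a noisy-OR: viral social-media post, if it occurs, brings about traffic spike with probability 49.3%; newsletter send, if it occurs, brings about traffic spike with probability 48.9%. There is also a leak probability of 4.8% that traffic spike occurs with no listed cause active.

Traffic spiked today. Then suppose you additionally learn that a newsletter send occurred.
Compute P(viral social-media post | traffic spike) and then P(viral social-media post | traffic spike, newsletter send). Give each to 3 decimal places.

Under noisy-OR, P(traffic spike | causes) = 1 − (1−0.048)·∏(1−qᵢ) over the active causes.
Weight on viral social-media post=true, given the evidence: 0.115883 + 0.042188 = 0.158071
Denominator P(traffic spike): 0.048*0.72*0.8 + 0.513528*0.72*0.2 + 0.517336*0.28*0.8 + 0.753359*0.28*0.2 = 0.259667
Posterior = 0.158071 / 0.259667 ≈ 0.609

Now condition on the additional information:
Weight on viral social-media post=true, given the evidence: 0.753359*0.28 = 0.210941
Normalizer over all consistent configurations: 0.513528*0.72 + 0.753359*0.28 = 0.580681
P(viral social-media post | traffic spike, newsletter send) = 0.210941/0.580681 ≈ 0.363

P(viral social-media post | traffic spike) ≈ 0.609; P(viral social-media post | traffic spike, newsletter send) ≈ 0.363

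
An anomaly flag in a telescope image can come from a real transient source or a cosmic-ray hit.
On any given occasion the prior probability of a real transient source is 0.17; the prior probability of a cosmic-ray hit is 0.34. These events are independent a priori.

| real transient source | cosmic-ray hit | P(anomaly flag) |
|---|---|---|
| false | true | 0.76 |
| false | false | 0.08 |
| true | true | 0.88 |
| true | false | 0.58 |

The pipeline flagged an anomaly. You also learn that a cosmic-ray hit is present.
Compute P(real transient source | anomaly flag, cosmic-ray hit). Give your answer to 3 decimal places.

P(real transient source | anomaly flag, cosmic-ray hit) ≈ 0.192

Enumerate both values of real transient source and weight by the priors:
  P(anomaly flag | cosmic-ray hit) = 0.76×0.83 + 0.88×0.17
        = 0.630800 + 0.149600 = 0.780400
Configurations with real transient source contribute 0.149600, so
  P(real transient source | anomaly flag, cosmic-ray hit) = 0.149600 / 0.780400 ≈ 0.192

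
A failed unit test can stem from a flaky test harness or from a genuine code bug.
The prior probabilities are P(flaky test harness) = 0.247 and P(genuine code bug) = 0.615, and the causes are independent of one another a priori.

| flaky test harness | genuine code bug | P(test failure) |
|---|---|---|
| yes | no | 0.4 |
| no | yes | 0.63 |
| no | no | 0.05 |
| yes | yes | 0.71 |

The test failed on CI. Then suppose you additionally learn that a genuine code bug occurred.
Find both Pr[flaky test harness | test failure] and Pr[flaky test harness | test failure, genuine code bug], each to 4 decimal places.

P(test failure) = 0.05*0.753*0.385 + 0.63*0.753*0.615 + 0.4*0.247*0.385 + 0.71*0.247*0.615 = 0.014495 + 0.291750 + 0.038038 + 0.107853 = 0.452136
The flaky test harness-present share is 0.038038 + 0.107853 = 0.145891.
Hence the posterior is 0.145891/0.452136 ≈ 0.3227.

Now also conditioning on genuine code bug=true:
P(test failure | genuine code bug) = 0.63*0.753 + 0.71*0.247 = 0.474390 + 0.175370 = 0.649760
The flaky test harness-present share is 0.71*0.247 = 0.175370.
So P(flaky test harness | test failure, genuine code bug) = 0.175370/0.649760 ≈ 0.2699.
This is intercausal reasoning (explaining away): once genuine code bug accounts for the test failure, flaky test harness becomes less likely.

Pr[flaky test harness | test failure] ≈ 0.3227; Pr[flaky test harness | test failure, genuine code bug] ≈ 0.2699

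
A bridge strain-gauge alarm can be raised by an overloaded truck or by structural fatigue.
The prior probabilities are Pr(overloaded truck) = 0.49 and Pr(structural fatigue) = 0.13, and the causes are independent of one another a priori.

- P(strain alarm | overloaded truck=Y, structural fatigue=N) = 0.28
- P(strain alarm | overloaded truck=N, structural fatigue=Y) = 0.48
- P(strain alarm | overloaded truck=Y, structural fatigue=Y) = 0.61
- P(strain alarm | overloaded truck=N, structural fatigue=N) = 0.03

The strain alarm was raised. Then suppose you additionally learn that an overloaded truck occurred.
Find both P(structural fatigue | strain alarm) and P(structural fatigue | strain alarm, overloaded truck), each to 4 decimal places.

P(structural fatigue | strain alarm) ≈ 0.3476; P(structural fatigue | strain alarm, overloaded truck) ≈ 0.2456

For the numerator, keep only structural fatigue=true terms: 0.031824 + 0.038857 = 0.070681
Denominator P(strain alarm): 0.03*0.51*0.87 + 0.48*0.51*0.13 + 0.28*0.49*0.87 + 0.61*0.49*0.13 = 0.203356
Posterior = 0.070681 / 0.203356 ≈ 0.3476

With the extra evidence:
By total probability over both values of structural fatigue:
  P(strain alarm | overloaded truck) = 0.28·0.87 + 0.61·0.13
        = 0.243600 + 0.079300 = 0.322900
Keeping only the structural fatigue-present terms gives 0.079300, so
  P(structural fatigue | strain alarm, overloaded truck) = 0.079300 / 0.322900 ≈ 0.2456
Conditioning on overloaded truck lowers the posterior on structural fatigue: the classic explaining-away effect in a common-effect structure.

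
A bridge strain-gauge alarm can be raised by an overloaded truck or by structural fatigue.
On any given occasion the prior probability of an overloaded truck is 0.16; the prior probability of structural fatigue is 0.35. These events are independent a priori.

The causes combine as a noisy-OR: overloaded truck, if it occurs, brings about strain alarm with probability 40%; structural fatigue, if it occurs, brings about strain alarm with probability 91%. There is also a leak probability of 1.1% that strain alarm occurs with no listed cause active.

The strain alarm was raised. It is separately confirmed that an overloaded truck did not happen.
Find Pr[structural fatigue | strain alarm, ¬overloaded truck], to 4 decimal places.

Under noisy-OR, P(strain alarm | causes) = 1 − (1−0.011)·∏(1−qᵢ) over the active causes.
P(strain alarm | ¬overloaded truck) = 0.011*0.65 + 0.91099*0.35 = 0.007150 + 0.318846 = 0.325996
Restricting to configurations with structural fatigue present: 0.91099*0.35 = 0.318846.
So P(structural fatigue | strain alarm, ¬overloaded truck) = 0.318846/0.325996 ≈ 0.9781.

Pr[structural fatigue | strain alarm, ¬overloaded truck] ≈ 0.9781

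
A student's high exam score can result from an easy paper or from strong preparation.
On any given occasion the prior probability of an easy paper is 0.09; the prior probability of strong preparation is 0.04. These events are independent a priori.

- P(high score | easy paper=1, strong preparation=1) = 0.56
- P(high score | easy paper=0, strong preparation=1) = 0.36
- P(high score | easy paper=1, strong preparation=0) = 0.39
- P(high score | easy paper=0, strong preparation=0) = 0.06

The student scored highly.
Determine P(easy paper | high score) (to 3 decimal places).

For the numerator, keep only easy paper=true terms: 0.033696 + 0.002016 = 0.035712
Denominator P(high score): 0.06×0.91×0.96 + 0.36×0.91×0.04 + 0.39×0.09×0.96 + 0.56×0.09×0.04 = 0.101232
P(easy paper | high score) = 0.035712/0.101232 ≈ 0.353

P(easy paper | high score) ≈ 0.353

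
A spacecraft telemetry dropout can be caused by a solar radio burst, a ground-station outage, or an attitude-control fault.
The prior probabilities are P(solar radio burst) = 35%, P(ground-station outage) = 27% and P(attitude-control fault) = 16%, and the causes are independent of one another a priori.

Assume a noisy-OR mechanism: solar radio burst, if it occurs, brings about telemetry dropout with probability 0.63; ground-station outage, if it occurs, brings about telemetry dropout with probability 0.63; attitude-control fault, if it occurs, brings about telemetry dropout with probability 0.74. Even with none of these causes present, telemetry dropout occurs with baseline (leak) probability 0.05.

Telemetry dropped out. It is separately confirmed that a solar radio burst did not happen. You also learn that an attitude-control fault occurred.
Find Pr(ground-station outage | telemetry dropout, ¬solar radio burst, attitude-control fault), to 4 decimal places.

Under noisy-OR, P(telemetry dropout | causes) = 1 − (1−0.05)·∏(1−qᵢ) over the active causes.
P(telemetry dropout | ¬solar radio burst, attitude-control fault) = 0.753·0.73 + 0.90861·0.27 = 0.549690 + 0.245325 = 0.795015
The ground-station outage-present share is 0.90861·0.27 = 0.245325.
So P(ground-station outage | telemetry dropout, ¬solar radio burst, attitude-control fault) = 0.245325/0.795015 ≈ 0.3086.

Pr(ground-station outage | telemetry dropout, ¬solar radio burst, attitude-control fault) ≈ 0.3086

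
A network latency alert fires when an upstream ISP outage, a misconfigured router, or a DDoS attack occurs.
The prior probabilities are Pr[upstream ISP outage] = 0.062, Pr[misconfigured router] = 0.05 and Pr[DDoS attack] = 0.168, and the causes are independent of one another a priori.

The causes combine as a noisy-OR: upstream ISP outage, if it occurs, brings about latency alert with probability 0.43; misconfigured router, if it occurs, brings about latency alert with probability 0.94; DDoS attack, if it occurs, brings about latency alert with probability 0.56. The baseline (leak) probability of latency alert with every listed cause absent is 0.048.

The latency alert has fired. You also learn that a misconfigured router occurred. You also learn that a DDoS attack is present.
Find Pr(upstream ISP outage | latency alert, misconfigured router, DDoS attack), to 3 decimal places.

Under noisy-OR, P(latency alert | causes) = 1 − (1−0.048)·∏(1−qᵢ) over the active causes.
Sum P(latency alert|·) weighted by the priors over both values of upstream ISP outage:
  P(latency alert | misconfigured router, DDoS attack) = 0.974867·0.938 + 0.985674·0.062
        = 0.914425 + 0.061112 = 0.975537
The terms with upstream ISP outage present sum to 0.061112, so
  P(upstream ISP outage | latency alert, misconfigured router, DDoS attack) = 0.061112 / 0.975537 ≈ 0.063

Pr(upstream ISP outage | latency alert, misconfigured router, DDoS attack) ≈ 0.063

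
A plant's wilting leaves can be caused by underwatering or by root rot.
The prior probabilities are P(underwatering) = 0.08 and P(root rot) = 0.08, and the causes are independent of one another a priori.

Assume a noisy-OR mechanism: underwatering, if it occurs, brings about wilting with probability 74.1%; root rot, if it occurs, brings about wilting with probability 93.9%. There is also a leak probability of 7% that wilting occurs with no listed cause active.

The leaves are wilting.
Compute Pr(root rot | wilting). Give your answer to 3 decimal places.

Pr(root rot | wilting) ≈ 0.397

Under noisy-OR, P(wilting | causes) = 1 − (1−0.07)·∏(1−qᵢ) over the active causes.
Weight on root rot=true, given the evidence: 0.069425 + 0.006306 = 0.075731
The normalizing constant is 0.07*0.92*0.92 + 0.94327*0.92*0.08 + 0.75913*0.08*0.92 + 0.985307*0.08*0.08 = 0.190851
Posterior = 0.075731 / 0.190851 ≈ 0.397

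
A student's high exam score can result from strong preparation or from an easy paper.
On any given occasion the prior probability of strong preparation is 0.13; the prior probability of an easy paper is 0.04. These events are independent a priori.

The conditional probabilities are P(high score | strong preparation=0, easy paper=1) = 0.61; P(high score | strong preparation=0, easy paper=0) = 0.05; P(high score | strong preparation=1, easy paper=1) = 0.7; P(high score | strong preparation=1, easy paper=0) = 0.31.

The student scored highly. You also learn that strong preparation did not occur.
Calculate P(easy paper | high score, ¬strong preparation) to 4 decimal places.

Sum P(high score|·) weighted by the priors over both values of easy paper:
  P(high score | ¬strong preparation) = 0.05×0.96 + 0.61×0.04
        = 0.048000 + 0.024400 = 0.072400
Configurations with easy paper contribute 0.024400, so
  P(easy paper | high score, ¬strong preparation) = 0.024400 / 0.072400 ≈ 0.3370

P(easy paper | high score, ¬strong preparation) ≈ 0.3370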